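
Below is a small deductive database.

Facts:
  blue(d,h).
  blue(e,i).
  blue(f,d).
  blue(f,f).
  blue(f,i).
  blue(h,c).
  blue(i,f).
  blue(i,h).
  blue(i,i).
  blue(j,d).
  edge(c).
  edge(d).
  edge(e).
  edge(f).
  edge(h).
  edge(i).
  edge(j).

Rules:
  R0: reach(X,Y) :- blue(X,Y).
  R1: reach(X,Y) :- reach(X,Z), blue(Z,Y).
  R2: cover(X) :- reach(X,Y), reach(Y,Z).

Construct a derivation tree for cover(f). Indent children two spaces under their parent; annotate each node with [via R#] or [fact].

cover(f)  [via R2]
  reach(f,d)  [via R0]
    blue(f,d)  [fact]
  reach(d,h)  [via R0]
    blue(d,h)  [fact]

round 1: derive reach(d,h) via R0 from blue(d,h)
round 1: derive reach(e,i) via R0 from blue(e,i)
round 1: derive reach(f,d) via R0 from blue(f,d)
round 1: derive reach(f,f) via R0 from blue(f,f)
round 1: derive reach(f,i) via R0 from blue(f,i)
round 1: derive reach(h,c) via R0 from blue(h,c)
round 1: derive reach(i,f) via R0 from blue(i,f)
round 1: derive reach(i,h) via R0 from blue(i,h)
round 1: derive reach(i,i) via R0 from blue(i,i)
round 1: derive reach(j,d) via R0 from blue(j,d)
round 2: derive reach(d,c) via R1 from reach(d,h), blue(h,c)
round 2: derive reach(e,f) via R1 from reach(e,i), blue(i,f)
round 2: derive reach(e,h) via R1 from reach(e,i), blue(i,h)
round 2: derive reach(f,h) via R1 from reach(f,d), blue(d,h)
round 2: derive reach(i,c) via R1 from reach(i,h), blue(h,c)
round 2: derive reach(i,d) via R1 from reach(i,f), blue(f,d)
round 2: derive reach(j,h) via R1 from reach(j,d), blue(d,h)
round 2: derive cover(d) via R2 from reach(d,h), reach(h,c)
round 2: derive cover(e) via R2 from reach(e,i), reach(i,f)
round 2: derive cover(f) via R2 from reach(f,d), reach(d,h)
round 2: derive cover(i) via R2 from reach(i,f), reach(f,d)
round 2: derive cover(j) via R2 from reach(j,d), reach(d,h)
round 3: derive reach(e,c) via R1 from reach(e,h), blue(h,c)
round 3: derive reach(e,d) via R1 from reach(e,f), blue(f,d)
round 3: derive reach(f,c) via R1 from reach(f,h), blue(h,c)
round 3: derive reach(j,c) via R1 from reach(j,h), blue(h,c)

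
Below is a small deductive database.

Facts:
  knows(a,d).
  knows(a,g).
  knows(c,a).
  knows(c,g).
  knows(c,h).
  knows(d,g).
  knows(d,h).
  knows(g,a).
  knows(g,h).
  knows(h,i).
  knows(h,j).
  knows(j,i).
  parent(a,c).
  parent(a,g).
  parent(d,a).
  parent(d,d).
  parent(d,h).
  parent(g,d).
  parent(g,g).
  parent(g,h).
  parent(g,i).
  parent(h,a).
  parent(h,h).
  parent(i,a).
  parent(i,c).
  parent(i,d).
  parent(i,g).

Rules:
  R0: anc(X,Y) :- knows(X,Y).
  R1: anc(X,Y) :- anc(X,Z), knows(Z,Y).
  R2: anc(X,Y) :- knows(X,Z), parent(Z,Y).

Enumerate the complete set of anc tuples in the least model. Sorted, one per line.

round 1: derive anc(a,d) via R0 from knows(a,d)
round 1: derive anc(a,g) via R0 from knows(a,g)
round 1: derive anc(c,a) via R0 from knows(c,a)
round 1: derive anc(c,g) via R0 from knows(c,g)
round 1: derive anc(c,h) via R0 from knows(c,h)
round 1: derive anc(d,g) via R0 from knows(d,g)
round 1: derive anc(d,h) via R0 from knows(d,h)
round 1: derive anc(g,a) via R0 from knows(g,a)
round 1: derive anc(g,h) via R0 from knows(g,h)
round 1: derive anc(h,i) via R0 from knows(h,i)
round 1: derive anc(h,j) via R0 from knows(h,j)
round 1: derive anc(j,i) via R0 from knows(j,i)
round 1: derive anc(a,a) via R2 from knows(a,d), parent(d,a)
round 1: derive anc(a,h) via R2 from knows(a,d), parent(d,h)
round 1: derive anc(a,i) via R2 from knows(a,g), parent(g,i)
round 1: derive anc(c,c) via R2 from knows(c,a), parent(a,c)
round 1: derive anc(c,d) via R2 from knows(c,g), parent(g,d)
round 1: derive anc(c,i) via R2 from knows(c,g), parent(g,i)
round 1: derive anc(d,a) via R2 from knows(d,h), parent(h,a)
round 1: derive anc(d,d) via R2 from knows(d,g), parent(g,d)
round 1: derive anc(d,i) via R2 from knows(d,g), parent(g,i)
round 1: derive anc(g,c) via R2 from knows(g,a), parent(a,c)
round 1: derive anc(g,g) via R2 from knows(g,a), parent(a,g)
round 1: derive anc(h,a) via R2 from knows(h,i), parent(i,a)
round 1: derive anc(h,c) via R2 from knows(h,i), parent(i,c)
round 1: derive anc(h,d) via R2 from knows(h,i), parent(i,d)
round 1: derive anc(h,g) via R2 from knows(h,i), parent(i,g)
round 1: derive anc(j,a) via R2 from knows(j,i), parent(i,a)
round 1: derive anc(j,c) via R2 from knows(j,i), parent(i,c)
round 1: derive anc(j,d) via R2 from knows(j,i), parent(i,d)
round 1: derive anc(j,g) via R2 from knows(j,i), parent(i,g)
round 2: derive anc(a,j) via R1 from anc(a,h), knows(h,j)
round 2: derive anc(c,j) via R1 from anc(c,h), knows(h,j)
round 2: derive anc(d,j) via R1 from anc(d,h), knows(h,j)
round 2: derive anc(g,d) via R1 from anc(g,a), knows(a,d)
round 2: derive anc(g,i) via R1 from anc(g,h), knows(h,i)
round 2: derive anc(g,j) via R1 from anc(g,h), knows(h,j)
round 2: derive anc(h,h) via R1 from anc(h,c), knows(c,h)
round 2: derive anc(j,h) via R1 from anc(j,c), knows(c,h)
round 3: derive anc(j,j) via R1 from anc(j,h), knows(h,j)

anc(a,a)
anc(a,d)
anc(a,g)
anc(a,h)
anc(a,i)
anc(a,j)
anc(c,a)
anc(c,c)
anc(c,d)
anc(c,g)
anc(c,h)
anc(c,i)
anc(c,j)
anc(d,a)
anc(d,d)
anc(d,g)
anc(d,h)
anc(d,i)
anc(d,j)
anc(g,a)
anc(g,c)
anc(g,d)
anc(g,g)
anc(g,h)
anc(g,i)
anc(g,j)
anc(h,a)
anc(h,c)
anc(h,d)
anc(h,g)
anc(h,h)
anc(h,i)
anc(h,j)
anc(j,a)
anc(j,c)
anc(j,d)
anc(j,g)
anc(j,h)
anc(j,i)
anc(j,j)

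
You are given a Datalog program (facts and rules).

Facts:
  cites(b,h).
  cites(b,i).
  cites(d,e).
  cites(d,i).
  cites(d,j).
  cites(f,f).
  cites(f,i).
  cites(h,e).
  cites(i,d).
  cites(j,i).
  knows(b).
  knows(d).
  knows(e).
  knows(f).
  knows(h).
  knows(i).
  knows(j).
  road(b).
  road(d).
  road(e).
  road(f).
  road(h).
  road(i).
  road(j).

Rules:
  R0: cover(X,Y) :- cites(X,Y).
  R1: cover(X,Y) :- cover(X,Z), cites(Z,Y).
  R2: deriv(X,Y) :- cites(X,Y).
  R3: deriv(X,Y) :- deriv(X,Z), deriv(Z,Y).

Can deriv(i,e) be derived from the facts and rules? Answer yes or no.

round 1: derive deriv(b,h) via R2 from cites(b,h)
round 1: derive deriv(b,i) via R2 from cites(b,i)
round 1: derive deriv(d,e) via R2 from cites(d,e)
round 1: derive deriv(d,i) via R2 from cites(d,i)
round 1: derive deriv(d,j) via R2 from cites(d,j)
round 1: derive deriv(f,f) via R2 from cites(f,f)
round 1: derive deriv(f,i) via R2 from cites(f,i)
round 1: derive deriv(h,e) via R2 from cites(h,e)
round 1: derive deriv(i,d) via R2 from cites(i,d)
round 1: derive deriv(j,i) via R2 from cites(j,i)
round 2: derive deriv(b,d) via R3 from deriv(b,i), deriv(i,d)
round 2: derive deriv(b,e) via R3 from deriv(b,h), deriv(h,e)
round 2: derive deriv(d,d) via R3 from deriv(d,i), deriv(i,d)
round 2: derive deriv(f,d) via R3 from deriv(f,i), deriv(i,d)
round 2: derive deriv(i,e) via R3 from deriv(i,d), deriv(d,e)
round 2: derive deriv(i,i) via R3 from deriv(i,d), deriv(d,i)
round 2: derive deriv(i,j) via R3 from deriv(i,d), deriv(d,j)
round 2: derive deriv(j,d) via R3 from deriv(j,i), deriv(i,d)
round 3: derive deriv(b,j) via R3 from deriv(b,d), deriv(d,j)
round 3: derive deriv(f,e) via R3 from deriv(f,d), deriv(d,e)
round 3: derive deriv(f,j) via R3 from deriv(f,d), deriv(d,j)
round 3: derive deriv(j,e) via R3 from deriv(j,d), deriv(d,e)
round 3: derive deriv(j,j) via R3 from deriv(j,d), deriv(d,j)

yes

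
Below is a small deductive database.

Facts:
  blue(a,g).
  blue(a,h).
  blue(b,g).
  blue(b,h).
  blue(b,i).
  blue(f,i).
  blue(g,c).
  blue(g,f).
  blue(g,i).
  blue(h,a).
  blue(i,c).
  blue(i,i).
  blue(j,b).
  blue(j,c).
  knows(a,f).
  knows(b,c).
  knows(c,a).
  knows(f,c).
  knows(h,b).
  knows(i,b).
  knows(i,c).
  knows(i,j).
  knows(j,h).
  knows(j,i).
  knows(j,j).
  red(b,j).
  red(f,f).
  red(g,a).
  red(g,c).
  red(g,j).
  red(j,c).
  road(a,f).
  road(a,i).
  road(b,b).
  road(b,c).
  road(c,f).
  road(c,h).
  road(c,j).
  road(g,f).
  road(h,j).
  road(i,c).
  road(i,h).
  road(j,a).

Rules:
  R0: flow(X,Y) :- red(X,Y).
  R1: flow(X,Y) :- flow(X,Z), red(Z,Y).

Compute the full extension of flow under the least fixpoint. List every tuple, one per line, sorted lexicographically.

round 1: derive flow(b,j) via R0 from red(b,j)
round 1: derive flow(f,f) via R0 from red(f,f)
round 1: derive flow(g,a) via R0 from red(g,a)
round 1: derive flow(g,c) via R0 from red(g,c)
round 1: derive flow(g,j) via R0 from red(g,j)
round 1: derive flow(j,c) via R0 from red(j,c)
round 2: derive flow(b,c) via R1 from flow(b,j), red(j,c)

flow(b,c)
flow(b,j)
flow(f,f)
flow(g,a)
flow(g,c)
flow(g,j)
flow(j,c)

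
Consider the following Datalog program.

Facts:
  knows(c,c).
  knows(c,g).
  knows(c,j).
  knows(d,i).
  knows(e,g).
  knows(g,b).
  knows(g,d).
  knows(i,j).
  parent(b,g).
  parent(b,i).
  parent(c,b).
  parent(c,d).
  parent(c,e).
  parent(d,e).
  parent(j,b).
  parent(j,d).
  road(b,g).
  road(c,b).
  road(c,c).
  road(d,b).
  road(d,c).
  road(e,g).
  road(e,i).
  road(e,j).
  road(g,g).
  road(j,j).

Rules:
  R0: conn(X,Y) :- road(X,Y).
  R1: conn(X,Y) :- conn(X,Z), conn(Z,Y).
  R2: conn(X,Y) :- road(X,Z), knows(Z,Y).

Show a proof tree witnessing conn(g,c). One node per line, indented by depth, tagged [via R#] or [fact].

round 1: derive conn(b,g) via R0 from road(b,g)
round 1: derive conn(c,b) via R0 from road(c,b)
round 1: derive conn(c,c) via R0 from road(c,c)
round 1: derive conn(d,b) via R0 from road(d,b)
round 1: derive conn(d,c) via R0 from road(d,c)
round 1: derive conn(e,g) via R0 from road(e,g)
round 1: derive conn(e,i) via R0 from road(e,i)
round 1: derive conn(e,j) via R0 from road(e,j)
round 1: derive conn(g,g) via R0 from road(g,g)
round 1: derive conn(j,j) via R0 from road(j,j)
round 1: derive conn(b,b) via R2 from road(b,g), knows(g,b)
round 1: derive conn(b,d) via R2 from road(b,g), knows(g,d)
round 1: derive conn(c,g) via R2 from road(c,c), knows(c,g)
round 1: derive conn(c,j) via R2 from road(c,c), knows(c,j)
round 1: derive conn(d,g) via R2 from road(d,c), knows(c,g)
round 1: derive conn(d,j) via R2 from road(d,c), knows(c,j)
round 1: derive conn(e,b) via R2 from road(e,g), knows(g,b)
round 1: derive conn(e,d) via R2 from road(e,g), knows(g,d)
round 1: derive conn(g,b) via R2 from road(g,g), knows(g,b)
round 1: derive conn(g,d) via R2 from road(g,g), knows(g,d)
round 2: derive conn(b,c) via R1 from conn(b,d), conn(d,c)
round 2: derive conn(b,j) via R1 from conn(b,d), conn(d,j)
round 2: derive conn(c,d) via R1 from conn(c,b), conn(b,d)
round 2: derive conn(d,d) via R1 from conn(d,b), conn(b,d)
round 2: derive conn(e,c) via R1 from conn(e,d), conn(d,c)
round 2: derive conn(g,c) via R1 from conn(g,d), conn(d,c)
round 2: derive conn(g,j) via R1 from conn(g,d), conn(d,j)

conn(g,c)  [via R1]
  conn(g,d)  [via R2]
    road(g,g)  [fact]
    knows(g,d)  [fact]
  conn(d,c)  [via R0]
    road(d,c)  [fact]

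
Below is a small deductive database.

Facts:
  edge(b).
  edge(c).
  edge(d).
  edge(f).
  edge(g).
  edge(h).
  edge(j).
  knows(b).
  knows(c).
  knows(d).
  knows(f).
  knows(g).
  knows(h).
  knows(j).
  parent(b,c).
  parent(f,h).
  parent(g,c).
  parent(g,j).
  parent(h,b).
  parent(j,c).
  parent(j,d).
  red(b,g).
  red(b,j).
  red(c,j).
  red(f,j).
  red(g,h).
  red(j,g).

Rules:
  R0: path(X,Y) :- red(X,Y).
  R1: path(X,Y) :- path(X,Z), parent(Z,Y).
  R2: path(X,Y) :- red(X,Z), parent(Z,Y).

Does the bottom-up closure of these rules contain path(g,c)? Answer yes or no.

round 1: derive path(b,g) via R0 from red(b,g)
round 1: derive path(b,j) via R0 from red(b,j)
round 1: derive path(c,j) via R0 from red(c,j)
round 1: derive path(f,j) via R0 from red(f,j)
round 1: derive path(g,h) via R0 from red(g,h)
round 1: derive path(j,g) via R0 from red(j,g)
round 1: derive path(b,c) via R2 from red(b,g), parent(g,c)
round 1: derive path(b,d) via R2 from red(b,j), parent(j,d)
round 1: derive path(c,c) via R2 from red(c,j), parent(j,c)
round 1: derive path(c,d) via R2 from red(c,j), parent(j,d)
round 1: derive path(f,c) via R2 from red(f,j), parent(j,c)
round 1: derive path(f,d) via R2 from red(f,j), parent(j,d)
round 1: derive path(g,b) via R2 from red(g,h), parent(h,b)
round 1: derive path(j,c) via R2 from red(j,g), parent(g,c)
round 1: derive path(j,j) via R2 from red(j,g), parent(g,j)
round 2: derive path(g,c) via R1 from path(g,b), parent(b,c)
round 2: derive path(j,d) via R1 from path(j,j), parent(j,d)

yes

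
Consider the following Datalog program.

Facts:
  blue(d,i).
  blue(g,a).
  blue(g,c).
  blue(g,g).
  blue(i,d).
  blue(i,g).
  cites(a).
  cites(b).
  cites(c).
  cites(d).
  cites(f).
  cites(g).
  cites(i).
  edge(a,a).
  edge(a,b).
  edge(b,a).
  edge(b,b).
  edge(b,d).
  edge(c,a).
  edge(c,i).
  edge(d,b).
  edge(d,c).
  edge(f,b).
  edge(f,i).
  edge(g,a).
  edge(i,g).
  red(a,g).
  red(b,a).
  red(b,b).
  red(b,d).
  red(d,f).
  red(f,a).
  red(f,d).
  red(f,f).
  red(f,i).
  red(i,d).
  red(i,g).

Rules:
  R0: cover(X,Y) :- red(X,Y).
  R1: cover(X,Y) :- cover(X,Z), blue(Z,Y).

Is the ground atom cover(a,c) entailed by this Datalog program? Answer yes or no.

yes

round 1: derive cover(a,g) via R0 from red(a,g)
round 1: derive cover(b,a) via R0 from red(b,a)
round 1: derive cover(b,b) via R0 from red(b,b)
round 1: derive cover(b,d) via R0 from red(b,d)
round 1: derive cover(d,f) via R0 from red(d,f)
round 1: derive cover(f,a) via R0 from red(f,a)
round 1: derive cover(f,d) via R0 from red(f,d)
round 1: derive cover(f,f) via R0 from red(f,f)
round 1: derive cover(f,i) via R0 from red(f,i)
round 1: derive cover(i,d) via R0 from red(i,d)
round 1: derive cover(i,g) via R0 from red(i,g)
round 2: derive cover(a,a) via R1 from cover(a,g), blue(g,a)
round 2: derive cover(a,c) via R1 from cover(a,g), blue(g,c)
round 2: derive cover(b,i) via R1 from cover(b,d), blue(d,i)
round 2: derive cover(f,g) via R1 from cover(f,i), blue(i,g)
round 2: derive cover(i,a) via R1 from cover(i,g), blue(g,a)
round 2: derive cover(i,c) via R1 from cover(i,g), blue(g,c)
round 2: derive cover(i,i) via R1 from cover(i,d), blue(d,i)
round 3: derive cover(b,g) via R1 from cover(b,i), blue(i,g)
round 3: derive cover(f,c) via R1 from cover(f,g), blue(g,c)
round 4: derive cover(b,c) via R1 from cover(b,g), blue(g,c)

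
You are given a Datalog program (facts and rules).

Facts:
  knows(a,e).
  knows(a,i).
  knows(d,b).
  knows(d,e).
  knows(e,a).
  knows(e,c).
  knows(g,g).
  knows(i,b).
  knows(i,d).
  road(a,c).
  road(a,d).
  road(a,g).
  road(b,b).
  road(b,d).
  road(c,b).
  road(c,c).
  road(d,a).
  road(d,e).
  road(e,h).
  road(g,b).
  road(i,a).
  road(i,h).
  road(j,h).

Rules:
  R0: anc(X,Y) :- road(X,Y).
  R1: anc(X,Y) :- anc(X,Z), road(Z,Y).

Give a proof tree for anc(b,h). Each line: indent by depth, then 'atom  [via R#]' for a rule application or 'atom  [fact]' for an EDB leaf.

round 1: derive anc(a,c) via R0 from road(a,c)
round 1: derive anc(a,d) via R0 from road(a,d)
round 1: derive anc(a,g) via R0 from road(a,g)
round 1: derive anc(b,b) via R0 from road(b,b)
round 1: derive anc(b,d) via R0 from road(b,d)
round 1: derive anc(c,b) via R0 from road(c,b)
round 1: derive anc(c,c) via R0 from road(c,c)
round 1: derive anc(d,a) via R0 from road(d,a)
round 1: derive anc(d,e) via R0 from road(d,e)
round 1: derive anc(e,h) via R0 from road(e,h)
round 1: derive anc(g,b) via R0 from road(g,b)
round 1: derive anc(i,a) via R0 from road(i,a)
round 1: derive anc(i,h) via R0 from road(i,h)
round 1: derive anc(j,h) via R0 from road(j,h)
round 2: derive anc(a,a) via R1 from anc(a,d), road(d,a)
round 2: derive anc(a,b) via R1 from anc(a,c), road(c,b)
round 2: derive anc(a,e) via R1 from anc(a,d), road(d,e)
round 2: derive anc(b,a) via R1 from anc(b,d), road(d,a)
round 2: derive anc(b,e) via R1 from anc(b,d), road(d,e)
round 2: derive anc(c,d) via R1 from anc(c,b), road(b,d)
round 2: derive anc(d,c) via R1 from anc(d,a), road(a,c)
round 2: derive anc(d,d) via R1 from anc(d,a), road(a,d)
round 2: derive anc(d,g) via R1 from anc(d,a), road(a,g)
round 2: derive anc(d,h) via R1 from anc(d,e), road(e,h)
round 2: derive anc(g,d) via R1 from anc(g,b), road(b,d)
round 2: derive anc(i,c) via R1 from anc(i,a), road(a,c)
round 2: derive anc(i,d) via R1 from anc(i,a), road(a,d)
round 2: derive anc(i,g) via R1 from anc(i,a), road(a,g)
round 3: derive anc(a,h) via R1 from anc(a,e), road(e,h)
round 3: derive anc(b,c) via R1 from anc(b,a), road(a,c)
round 3: derive anc(b,g) via R1 from anc(b,a), road(a,g)
round 3: derive anc(b,h) via R1 from anc(b,e), road(e,h)
round 3: derive anc(c,a) via R1 from anc(c,d), road(d,a)
round 3: derive anc(c,e) via R1 from anc(c,d), road(d,e)
round 3: derive anc(d,b) via R1 from anc(d,c), road(c,b)
round 3: derive anc(g,a) via R1 from anc(g,d), road(d,a)
round 3: derive anc(g,e) via R1 from anc(g,d), road(d,e)
round 3: derive anc(i,b) via R1 from anc(i,c), road(c,b)
round 3: derive anc(i,e) via R1 from anc(i,d), road(d,e)
round 4: derive anc(c,g) via R1 from anc(c,a), road(a,g)
round 4: derive anc(c,h) via R1 from anc(c,e), road(e,h)
round 4: derive anc(g,c) via R1 from anc(g,a), road(a,c)
round 4: derive anc(g,g) via R1 from anc(g,a), road(a,g)
round 4: derive anc(g,h) via R1 from anc(g,e), road(e,h)

anc(b,h)  [via R1]
  anc(b,e)  [via R1]
    anc(b,d)  [via R0]
      road(b,d)  [fact]
    road(d,e)  [fact]
  road(e,h)  [fact]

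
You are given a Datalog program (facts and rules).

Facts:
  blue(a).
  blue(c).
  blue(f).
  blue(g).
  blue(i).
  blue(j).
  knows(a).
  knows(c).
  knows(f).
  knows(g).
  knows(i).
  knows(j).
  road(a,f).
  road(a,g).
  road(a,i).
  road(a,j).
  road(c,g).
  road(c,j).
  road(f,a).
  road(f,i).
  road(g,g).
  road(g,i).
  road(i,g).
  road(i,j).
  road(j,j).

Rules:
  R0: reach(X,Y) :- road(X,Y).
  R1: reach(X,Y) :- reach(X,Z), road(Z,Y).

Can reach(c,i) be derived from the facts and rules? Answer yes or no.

yes

round 1: derive reach(a,f) via R0 from road(a,f)
round 1: derive reach(a,g) via R0 from road(a,g)
round 1: derive reach(a,i) via R0 from road(a,i)
round 1: derive reach(a,j) via R0 from road(a,j)
round 1: derive reach(c,g) via R0 from road(c,g)
round 1: derive reach(c,j) via R0 from road(c,j)
round 1: derive reach(f,a) via R0 from road(f,a)
round 1: derive reach(f,i) via R0 from road(f,i)
round 1: derive reach(g,g) via R0 from road(g,g)
round 1: derive reach(g,i) via R0 from road(g,i)
round 1: derive reach(i,g) via R0 from road(i,g)
round 1: derive reach(i,j) via R0 from road(i,j)
round 1: derive reach(j,j) via R0 from road(j,j)
round 2: derive reach(a,a) via R1 from reach(a,f), road(f,a)
round 2: derive reach(c,i) via R1 from reach(c,g), road(g,i)
round 2: derive reach(f,f) via R1 from reach(f,a), road(a,f)
round 2: derive reach(f,g) via R1 from reach(f,a), road(a,g)
round 2: derive reach(f,j) via R1 from reach(f,a), road(a,j)
round 2: derive reach(g,j) via R1 from reach(g,i), road(i,j)
round 2: derive reach(i,i) via R1 from reach(i,g), road(g,i)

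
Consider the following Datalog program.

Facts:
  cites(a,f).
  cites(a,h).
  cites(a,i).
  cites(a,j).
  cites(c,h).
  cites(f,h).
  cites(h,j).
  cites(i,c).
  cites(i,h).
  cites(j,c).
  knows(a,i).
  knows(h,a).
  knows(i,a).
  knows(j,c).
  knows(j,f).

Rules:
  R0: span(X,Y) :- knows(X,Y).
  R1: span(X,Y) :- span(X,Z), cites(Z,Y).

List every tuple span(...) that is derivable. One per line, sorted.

span(a,c)
span(a,h)
span(a,i)
span(a,j)
span(h,a)
span(h,c)
span(h,f)
span(h,h)
span(h,i)
span(h,j)
span(i,a)
span(i,c)
span(i,f)
span(i,h)
span(i,i)
span(i,j)
span(j,c)
span(j,f)
span(j,h)
span(j,j)

round 1: derive span(a,i) via R0 from knows(a,i)
round 1: derive span(h,a) via R0 from knows(h,a)
round 1: derive span(i,a) via R0 from knows(i,a)
round 1: derive span(j,c) via R0 from knows(j,c)
round 1: derive span(j,f) via R0 from knows(j,f)
round 2: derive span(a,c) via R1 from span(a,i), cites(i,c)
round 2: derive span(a,h) via R1 from span(a,i), cites(i,h)
round 2: derive span(h,f) via R1 from span(h,a), cites(a,f)
round 2: derive span(h,h) via R1 from span(h,a), cites(a,h)
round 2: derive span(h,i) via R1 from span(h,a), cites(a,i)
round 2: derive span(h,j) via R1 from span(h,a), cites(a,j)
round 2: derive span(i,f) via R1 from span(i,a), cites(a,f)
round 2: derive span(i,h) via R1 from span(i,a), cites(a,h)
round 2: derive span(i,i) via R1 from span(i,a), cites(a,i)
round 2: derive span(i,j) via R1 from span(i,a), cites(a,j)
round 2: derive span(j,h) via R1 from span(j,c), cites(c,h)
round 3: derive span(a,j) via R1 from span(a,h), cites(h,j)
round 3: derive span(h,c) via R1 from span(h,i), cites(i,c)
round 3: derive span(i,c) via R1 from span(i,i), cites(i,c)
round 3: derive span(j,j) via R1 from span(j,h), cites(h,j)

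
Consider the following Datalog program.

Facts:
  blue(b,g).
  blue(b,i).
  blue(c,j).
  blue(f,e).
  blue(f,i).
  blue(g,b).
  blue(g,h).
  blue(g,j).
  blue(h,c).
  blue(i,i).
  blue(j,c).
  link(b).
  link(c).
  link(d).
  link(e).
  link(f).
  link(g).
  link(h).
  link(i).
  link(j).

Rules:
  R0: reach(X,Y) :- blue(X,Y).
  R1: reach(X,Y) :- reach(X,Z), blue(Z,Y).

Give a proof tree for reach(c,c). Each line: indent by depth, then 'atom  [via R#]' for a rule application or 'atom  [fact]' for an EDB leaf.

reach(c,c)  [via R1]
  reach(c,j)  [via R0]
    blue(c,j)  [fact]
  blue(j,c)  [fact]

round 1: derive reach(b,g) via R0 from blue(b,g)
round 1: derive reach(b,i) via R0 from blue(b,i)
round 1: derive reach(c,j) via R0 from blue(c,j)
round 1: derive reach(f,e) via R0 from blue(f,e)
round 1: derive reach(f,i) via R0 from blue(f,i)
round 1: derive reach(g,b) via R0 from blue(g,b)
round 1: derive reach(g,h) via R0 from blue(g,h)
round 1: derive reach(g,j) via R0 from blue(g,j)
round 1: derive reach(h,c) via R0 from blue(h,c)
round 1: derive reach(i,i) via R0 from blue(i,i)
round 1: derive reach(j,c) via R0 from blue(j,c)
round 2: derive reach(b,b) via R1 from reach(b,g), blue(g,b)
round 2: derive reach(b,h) via R1 from reach(b,g), blue(g,h)
round 2: derive reach(b,j) via R1 from reach(b,g), blue(g,j)
round 2: derive reach(c,c) via R1 from reach(c,j), blue(j,c)
round 2: derive reach(g,c) via R1 from reach(g,h), blue(h,c)
round 2: derive reach(g,g) via R1 from reach(g,b), blue(b,g)
round 2: derive reach(g,i) via R1 from reach(g,b), blue(b,i)
round 2: derive reach(h,j) via R1 from reach(h,c), blue(c,j)
round 2: derive reach(j,j) via R1 from reach(j,c), blue(c,j)
round 3: derive reach(b,c) via R1 from reach(b,h), blue(h,c)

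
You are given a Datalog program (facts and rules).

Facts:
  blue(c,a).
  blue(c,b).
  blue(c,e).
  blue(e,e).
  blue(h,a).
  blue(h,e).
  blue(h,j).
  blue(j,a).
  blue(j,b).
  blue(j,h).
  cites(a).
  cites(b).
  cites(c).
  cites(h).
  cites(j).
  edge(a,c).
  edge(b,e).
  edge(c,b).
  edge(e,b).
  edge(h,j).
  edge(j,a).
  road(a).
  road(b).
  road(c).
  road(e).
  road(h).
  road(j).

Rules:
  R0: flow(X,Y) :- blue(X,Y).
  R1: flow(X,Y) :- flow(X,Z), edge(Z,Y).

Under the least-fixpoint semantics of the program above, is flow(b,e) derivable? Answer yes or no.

round 1: derive flow(c,a) via R0 from blue(c,a)
round 1: derive flow(c,b) via R0 from blue(c,b)
round 1: derive flow(c,e) via R0 from blue(c,e)
round 1: derive flow(e,e) via R0 from blue(e,e)
round 1: derive flow(h,a) via R0 from blue(h,a)
round 1: derive flow(h,e) via R0 from blue(h,e)
round 1: derive flow(h,j) via R0 from blue(h,j)
round 1: derive flow(j,a) via R0 from blue(j,a)
round 1: derive flow(j,b) via R0 from blue(j,b)
round 1: derive flow(j,h) via R0 from blue(j,h)
round 2: derive flow(c,c) via R1 from flow(c,a), edge(a,c)
round 2: derive flow(e,b) via R1 from flow(e,e), edge(e,b)
round 2: derive flow(h,b) via R1 from flow(h,e), edge(e,b)
round 2: derive flow(h,c) via R1 from flow(h,a), edge(a,c)
round 2: derive flow(j,c) via R1 from flow(j,a), edge(a,c)
round 2: derive flow(j,e) via R1 from flow(j,b), edge(b,e)
round 2: derive flow(j,j) via R1 from flow(j,h), edge(h,j)

no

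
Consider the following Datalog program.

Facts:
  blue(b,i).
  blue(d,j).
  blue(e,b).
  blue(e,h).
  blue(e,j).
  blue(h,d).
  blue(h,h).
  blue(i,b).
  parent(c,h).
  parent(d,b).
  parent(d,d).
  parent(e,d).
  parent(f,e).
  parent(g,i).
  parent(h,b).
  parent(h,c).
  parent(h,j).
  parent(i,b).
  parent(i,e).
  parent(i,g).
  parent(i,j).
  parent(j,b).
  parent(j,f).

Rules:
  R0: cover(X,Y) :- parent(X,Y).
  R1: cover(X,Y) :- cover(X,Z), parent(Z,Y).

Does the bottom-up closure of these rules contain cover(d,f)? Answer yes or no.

round 1: derive cover(c,h) via R0 from parent(c,h)
round 1: derive cover(d,b) via R0 from parent(d,b)
round 1: derive cover(d,d) via R0 from parent(d,d)
round 1: derive cover(e,d) via R0 from parent(e,d)
round 1: derive cover(f,e) via R0 from parent(f,e)
round 1: derive cover(g,i) via R0 from parent(g,i)
round 1: derive cover(h,b) via R0 from parent(h,b)
round 1: derive cover(h,c) via R0 from parent(h,c)
round 1: derive cover(h,j) via R0 from parent(h,j)
round 1: derive cover(i,b) via R0 from parent(i,b)
round 1: derive cover(i,e) via R0 from parent(i,e)
round 1: derive cover(i,g) via R0 from parent(i,g)
round 1: derive cover(i,j) via R0 from parent(i,j)
round 1: derive cover(j,b) via R0 from parent(j,b)
round 1: derive cover(j,f) via R0 from parent(j,f)
round 2: derive cover(c,b) via R1 from cover(c,h), parent(h,b)
round 2: derive cover(c,c) via R1 from cover(c,h), parent(h,c)
round 2: derive cover(c,j) via R1 from cover(c,h), parent(h,j)
round 2: derive cover(e,b) via R1 from cover(e,d), parent(d,b)
round 2: derive cover(f,d) via R1 from cover(f,e), parent(e,d)
round 2: derive cover(g,b) via R1 from cover(g,i), parent(i,b)
round 2: derive cover(g,e) via R1 from cover(g,i), parent(i,e)
round 2: derive cover(g,g) via R1 from cover(g,i), parent(i,g)
round 2: derive cover(g,j) via R1 from cover(g,i), parent(i,j)
round 2: derive cover(h,f) via R1 from cover(h,j), parent(j,f)
round 2: derive cover(h,h) via R1 from cover(h,c), parent(c,h)
round 2: derive cover(i,d) via R1 from cover(i,e), parent(e,d)
round 2: derive cover(i,f) via R1 from cover(i,j), parent(j,f)
round 2: derive cover(i,i) via R1 from cover(i,g), parent(g,i)
round 2: derive cover(j,e) via R1 from cover(j,f), parent(f,e)
round 3: derive cover(c,f) via R1 from cover(c,j), parent(j,f)
round 3: derive cover(f,b) via R1 from cover(f,d), parent(d,b)
round 3: derive cover(g,d) via R1 from cover(g,e), parent(e,d)
round 3: derive cover(g,f) via R1 from cover(g,j), parent(j,f)
round 3: derive cover(h,e) via R1 from cover(h,f), parent(f,e)
round 3: derive cover(j,d) via R1 from cover(j,e), parent(e,d)
round 4: derive cover(c,e) via R1 from cover(c,f), parent(f,e)
round 4: derive cover(h,d) via R1 from cover(h,e), parent(e,d)
round 5: derive cover(c,d) via R1 from cover(c,e), parent(e,d)

no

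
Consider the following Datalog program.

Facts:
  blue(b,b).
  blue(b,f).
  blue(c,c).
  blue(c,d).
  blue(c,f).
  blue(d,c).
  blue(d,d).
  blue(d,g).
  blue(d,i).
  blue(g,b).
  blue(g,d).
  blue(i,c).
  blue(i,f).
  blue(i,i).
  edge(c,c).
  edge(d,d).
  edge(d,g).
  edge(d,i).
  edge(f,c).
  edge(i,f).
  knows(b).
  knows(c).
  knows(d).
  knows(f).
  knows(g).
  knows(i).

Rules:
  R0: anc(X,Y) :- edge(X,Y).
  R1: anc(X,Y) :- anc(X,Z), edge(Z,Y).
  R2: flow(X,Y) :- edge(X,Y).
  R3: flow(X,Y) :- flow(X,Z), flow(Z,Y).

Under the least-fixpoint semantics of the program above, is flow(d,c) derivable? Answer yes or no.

round 1: derive flow(c,c) via R2 from edge(c,c)
round 1: derive flow(d,d) via R2 from edge(d,d)
round 1: derive flow(d,g) via R2 from edge(d,g)
round 1: derive flow(d,i) via R2 from edge(d,i)
round 1: derive flow(f,c) via R2 from edge(f,c)
round 1: derive flow(i,f) via R2 from edge(i,f)
round 2: derive flow(d,f) via R3 from flow(d,i), flow(i,f)
round 2: derive flow(i,c) via R3 from flow(i,f), flow(f,c)
round 3: derive flow(d,c) via R3 from flow(d,f), flow(f,c)

yes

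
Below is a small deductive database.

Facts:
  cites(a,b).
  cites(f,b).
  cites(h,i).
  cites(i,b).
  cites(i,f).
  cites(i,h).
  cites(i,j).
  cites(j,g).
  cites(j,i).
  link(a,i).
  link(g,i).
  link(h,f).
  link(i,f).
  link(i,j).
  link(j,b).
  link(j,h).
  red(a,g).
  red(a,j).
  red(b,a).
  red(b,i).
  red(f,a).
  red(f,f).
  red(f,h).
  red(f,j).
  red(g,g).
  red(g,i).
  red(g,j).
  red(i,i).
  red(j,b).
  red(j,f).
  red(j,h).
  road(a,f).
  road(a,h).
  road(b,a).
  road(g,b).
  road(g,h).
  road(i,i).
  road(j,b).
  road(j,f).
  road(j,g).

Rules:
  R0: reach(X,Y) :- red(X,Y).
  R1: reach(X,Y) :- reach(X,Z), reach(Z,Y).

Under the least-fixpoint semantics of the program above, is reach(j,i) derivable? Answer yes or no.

yes

round 1: derive reach(a,g) via R0 from red(a,g)
round 1: derive reach(a,j) via R0 from red(a,j)
round 1: derive reach(b,a) via R0 from red(b,a)
round 1: derive reach(b,i) via R0 from red(b,i)
round 1: derive reach(f,a) via R0 from red(f,a)
round 1: derive reach(f,f) via R0 from red(f,f)
round 1: derive reach(f,h) via R0 from red(f,h)
round 1: derive reach(f,j) via R0 from red(f,j)
round 1: derive reach(g,g) via R0 from red(g,g)
round 1: derive reach(g,i) via R0 from red(g,i)
round 1: derive reach(g,j) via R0 from red(g,j)
round 1: derive reach(i,i) via R0 from red(i,i)
round 1: derive reach(j,b) via R0 from red(j,b)
round 1: derive reach(j,f) via R0 from red(j,f)
round 1: derive reach(j,h) via R0 from red(j,h)
round 2: derive reach(a,b) via R1 from reach(a,j), reach(j,b)
round 2: derive reach(a,f) via R1 from reach(a,j), reach(j,f)
round 2: derive reach(a,h) via R1 from reach(a,j), reach(j,h)
round 2: derive reach(a,i) via R1 from reach(a,g), reach(g,i)
round 2: derive reach(b,g) via R1 from reach(b,a), reach(a,g)
round 2: derive reach(b,j) via R1 from reach(b,a), reach(a,j)
round 2: derive reach(f,b) via R1 from reach(f,j), reach(j,b)
round 2: derive reach(f,g) via R1 from reach(f,a), reach(a,g)
round 2: derive reach(g,b) via R1 from reach(g,j), reach(j,b)
round 2: derive reach(g,f) via R1 from reach(g,j), reach(j,f)
round 2: derive reach(g,h) via R1 from reach(g,j), reach(j,h)
round 2: derive reach(j,a) via R1 from reach(j,b), reach(b,a)
round 2: derive reach(j,i) via R1 from reach(j,b), reach(b,i)
round 2: derive reach(j,j) via R1 from reach(j,f), reach(f,j)
round 3: derive reach(a,a) via R1 from reach(a,b), reach(b,a)
round 3: derive reach(b,b) via R1 from reach(b,a), reach(a,b)
round 3: derive reach(b,f) via R1 from reach(b,a), reach(a,f)
round 3: derive reach(b,h) via R1 from reach(b,a), reach(a,h)
round 3: derive reach(f,i) via R1 from reach(f,a), reach(a,i)
round 3: derive reach(g,a) via R1 from reach(g,b), reach(b,a)
round 3: derive reach(j,g) via R1 from reach(j,a), reach(a,g)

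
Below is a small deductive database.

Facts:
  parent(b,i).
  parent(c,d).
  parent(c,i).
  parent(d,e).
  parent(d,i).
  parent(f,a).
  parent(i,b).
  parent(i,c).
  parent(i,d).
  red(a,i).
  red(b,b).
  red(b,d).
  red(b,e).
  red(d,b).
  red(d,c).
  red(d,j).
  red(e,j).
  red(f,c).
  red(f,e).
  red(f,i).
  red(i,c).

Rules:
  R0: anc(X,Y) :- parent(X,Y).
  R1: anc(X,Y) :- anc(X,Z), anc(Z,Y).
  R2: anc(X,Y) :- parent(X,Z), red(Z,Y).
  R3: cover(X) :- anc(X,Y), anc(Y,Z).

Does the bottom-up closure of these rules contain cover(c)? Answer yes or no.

round 1: derive anc(b,i) via R0 from parent(b,i)
round 1: derive anc(c,d) via R0 from parent(c,d)
round 1: derive anc(c,i) via R0 from parent(c,i)
round 1: derive anc(d,e) via R0 from parent(d,e)
round 1: derive anc(d,i) via R0 from parent(d,i)
round 1: derive anc(f,a) via R0 from parent(f,a)
round 1: derive anc(i,b) via R0 from parent(i,b)
round 1: derive anc(i,c) via R0 from parent(i,c)
round 1: derive anc(i,d) via R0 from parent(i,d)
round 1: derive anc(b,c) via R2 from parent(b,i), red(i,c)
round 1: derive anc(c,b) via R2 from parent(c,d), red(d,b)
round 1: derive anc(c,c) via R2 from parent(c,d), red(d,c)
round 1: derive anc(c,j) via R2 from parent(c,d), red(d,j)
round 1: derive anc(d,c) via R2 from parent(d,i), red(i,c)
round 1: derive anc(d,j) via R2 from parent(d,e), red(e,j)
round 1: derive anc(f,i) via R2 from parent(f,a), red(a,i)
round 1: derive anc(i,e) via R2 from parent(i,b), red(b,e)
round 1: derive anc(i,j) via R2 from parent(i,d), red(d,j)
round 2: derive anc(b,b) via R1 from anc(b,c), anc(c,b)
round 2: derive anc(b,d) via R1 from anc(b,c), anc(c,d)
round 2: derive anc(b,e) via R1 from anc(b,i), anc(i,e)
round 2: derive anc(b,j) via R1 from anc(b,c), anc(c,j)
round 2: derive anc(c,e) via R1 from anc(c,d), anc(d,e)
round 2: derive anc(d,b) via R1 from anc(d,c), anc(c,b)
round 2: derive anc(d,d) via R1 from anc(d,c), anc(c,d)
round 2: derive anc(f,b) via R1 from anc(f,i), anc(i,b)
round 2: derive anc(f,c) via R1 from anc(f,i), anc(i,c)
round 2: derive anc(f,d) via R1 from anc(f,i), anc(i,d)
round 2: derive anc(f,e) via R1 from anc(f,i), anc(i,e)
round 2: derive anc(f,j) via R1 from anc(f,i), anc(i,j)
round 2: derive anc(i,i) via R1 from anc(i,b), anc(b,i)
round 2: derive cover(b) via R3 from anc(b,c), anc(c,b)
round 2: derive cover(c) via R3 from anc(c,b), anc(b,c)
round 2: derive cover(d) via R3 from anc(d,c), anc(c,b)
round 2: derive cover(f) via R3 from anc(f,i), anc(i,b)
round 2: derive cover(i) via R3 from anc(i,b), anc(b,c)

yes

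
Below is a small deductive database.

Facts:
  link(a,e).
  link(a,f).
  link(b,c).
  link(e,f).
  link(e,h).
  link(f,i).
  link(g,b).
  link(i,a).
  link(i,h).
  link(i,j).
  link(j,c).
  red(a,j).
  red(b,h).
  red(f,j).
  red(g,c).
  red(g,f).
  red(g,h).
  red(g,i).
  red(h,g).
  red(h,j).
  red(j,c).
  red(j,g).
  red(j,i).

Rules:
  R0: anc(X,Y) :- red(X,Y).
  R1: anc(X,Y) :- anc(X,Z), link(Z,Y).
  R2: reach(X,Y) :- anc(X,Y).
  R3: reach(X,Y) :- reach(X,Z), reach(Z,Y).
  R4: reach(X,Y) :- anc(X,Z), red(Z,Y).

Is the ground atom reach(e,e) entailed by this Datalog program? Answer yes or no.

no

round 1: derive anc(a,j) via R0 from red(a,j)
round 1: derive anc(b,h) via R0 from red(b,h)
round 1: derive anc(f,j) via R0 from red(f,j)
round 1: derive anc(g,c) via R0 from red(g,c)
round 1: derive anc(g,f) via R0 from red(g,f)
round 1: derive anc(g,h) via R0 from red(g,h)
round 1: derive anc(g,i) via R0 from red(g,i)
round 1: derive anc(h,g) via R0 from red(h,g)
round 1: derive anc(h,j) via R0 from red(h,j)
round 1: derive anc(j,c) via R0 from red(j,c)
round 1: derive anc(j,g) via R0 from red(j,g)
round 1: derive anc(j,i) via R0 from red(j,i)
round 2: derive anc(a,c) via R1 from anc(a,j), link(j,c)
round 2: derive anc(f,c) via R1 from anc(f,j), link(j,c)
round 2: derive anc(g,a) via R1 from anc(g,i), link(i,a)
round 2: derive anc(g,j) via R1 from anc(g,i), link(i,j)
round 2: derive anc(h,b) via R1 from anc(h,g), link(g,b)
round 2: derive anc(h,c) via R1 from anc(h,j), link(j,c)
round 2: derive anc(j,a) via R1 from anc(j,i), link(i,a)
round 2: derive anc(j,b) via R1 from anc(j,g), link(g,b)
round 2: derive anc(j,h) via R1 from anc(j,i), link(i,h)
round 2: derive anc(j,j) via R1 from anc(j,i), link(i,j)
round 2: derive reach(a,j) via R2 from anc(a,j)
round 2: derive reach(b,h) via R2 from anc(b,h)
round 2: derive reach(f,j) via R2 from anc(f,j)
round 2: derive reach(g,c) via R2 from anc(g,c)
round 2: derive reach(g,f) via R2 from anc(g,f)
round 2: derive reach(g,h) via R2 from anc(g,h)
round 2: derive reach(g,i) via R2 from anc(g,i)
round 2: derive reach(h,g) via R2 from anc(h,g)
round 2: derive reach(h,j) via R2 from anc(h,j)
round 2: derive reach(j,c) via R2 from anc(j,c)
round 2: derive reach(j,g) via R2 from anc(j,g)
round 2: derive reach(j,i) via R2 from anc(j,i)
round 2: derive reach(a,c) via R4 from anc(a,j), red(j,c)
round 2: derive reach(a,g) via R4 from anc(a,j), red(j,g)
round 2: derive reach(a,i) via R4 from anc(a,j), red(j,i)
round 2: derive reach(b,g) via R4 from anc(b,h), red(h,g)
round 2: derive reach(b,j) via R4 from anc(b,h), red(h,j)
round 2: derive reach(f,c) via R4 from anc(f,j), red(j,c)
round 2: derive reach(f,g) via R4 from anc(f,j), red(j,g)
round 2: derive reach(f,i) via R4 from anc(f,j), red(j,i)
round 2: derive reach(g,g) via R4 from anc(g,h), red(h,g)
round 2: derive reach(g,j) via R4 from anc(g,f), red(f,j)
round 2: derive reach(h,c) via R4 from anc(h,g), red(g,c)
round 2: derive reach(h,f) via R4 from anc(h,g), red(g,f)
round 2: derive reach(h,h) via R4 from anc(h,g), red(g,h)
round 2: derive reach(h,i) via R4 from anc(h,g), red(g,i)
round 2: derive reach(j,f) via R4 from anc(j,g), red(g,f)
round 2: derive reach(j,h) via R4 from anc(j,g), red(g,h)
round 3: derive anc(g,e) via R1 from anc(g,a), link(a,e)
round 3: derive anc(j,e) via R1 from anc(j,a), link(a,e)
round 3: derive anc(j,f) via R1 from anc(j,a), link(a,f)
round 3: derive reach(g,a) via R2 from anc(g,a)
round 3: derive reach(h,b) via R2 from anc(h,b)
round 3: derive reach(j,a) via R2 from anc(j,a)
round 3: derive reach(j,b) via R2 from anc(j,b)
round 3: derive reach(j,j) via R2 from anc(j,j)
round 3: derive reach(a,f) via R3 from reach(a,g), reach(g,f)
round 3: derive reach(a,h) via R3 from reach(a,g), reach(g,h)
round 3: derive reach(b,c) via R3 from reach(b,g), reach(g,c)
round 3: derive reach(b,f) via R3 from reach(b,g), reach(g,f)
round 3: derive reach(b,i) via R3 from reach(b,g), reach(g,i)
round 3: derive reach(f,f) via R3 from reach(f,g), reach(g,f)
round 3: derive reach(f,h) via R3 from reach(f,g), reach(g,h)
round 4: derive reach(g,e) via R2 from anc(g,e)
round 4: derive reach(j,e) via R2 from anc(j,e)
round 4: derive reach(a,a) via R3 from reach(a,g), reach(g,a)
round 4: derive reach(a,b) via R3 from reach(a,h), reach(h,b)
round 4: derive reach(b,a) via R3 from reach(b,g), reach(g,a)
round 4: derive reach(b,b) via R3 from reach(b,h), reach(h,b)
round 4: derive reach(f,a) via R3 from reach(f,g), reach(g,a)
round 4: derive reach(f,b) via R3 from reach(f,h), reach(h,b)
round 4: derive reach(g,b) via R3 from reach(g,h), reach(h,b)
round 4: derive reach(h,a) via R3 from reach(h,g), reach(g,a)
round 5: derive reach(a,e) via R3 from reach(a,g), reach(g,e)
round 5: derive reach(b,e) via R3 from reach(b,g), reach(g,e)
round 5: derive reach(f,e) via R3 from reach(f,g), reach(g,e)
round 5: derive reach(h,e) via R3 from reach(h,g), reach(g,e)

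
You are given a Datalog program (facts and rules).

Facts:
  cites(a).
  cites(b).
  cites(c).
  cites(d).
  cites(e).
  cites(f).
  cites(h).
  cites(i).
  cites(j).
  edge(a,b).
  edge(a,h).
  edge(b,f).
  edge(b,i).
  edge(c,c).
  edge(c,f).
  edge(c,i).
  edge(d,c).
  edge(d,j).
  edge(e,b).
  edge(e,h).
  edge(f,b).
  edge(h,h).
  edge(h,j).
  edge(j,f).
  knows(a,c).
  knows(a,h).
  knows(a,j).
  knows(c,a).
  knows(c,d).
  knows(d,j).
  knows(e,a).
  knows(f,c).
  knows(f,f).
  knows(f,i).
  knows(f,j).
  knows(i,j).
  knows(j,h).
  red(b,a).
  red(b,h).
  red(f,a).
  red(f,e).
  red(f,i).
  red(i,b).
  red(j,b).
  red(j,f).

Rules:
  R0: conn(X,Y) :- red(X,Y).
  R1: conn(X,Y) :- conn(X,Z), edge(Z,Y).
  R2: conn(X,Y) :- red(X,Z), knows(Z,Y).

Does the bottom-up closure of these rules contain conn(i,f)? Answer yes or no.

round 1: derive conn(b,a) via R0 from red(b,a)
round 1: derive conn(b,h) via R0 from red(b,h)
round 1: derive conn(f,a) via R0 from red(f,a)
round 1: derive conn(f,e) via R0 from red(f,e)
round 1: derive conn(f,i) via R0 from red(f,i)
round 1: derive conn(i,b) via R0 from red(i,b)
round 1: derive conn(j,b) via R0 from red(j,b)
round 1: derive conn(j,f) via R0 from red(j,f)
round 1: derive conn(b,c) via R2 from red(b,a), knows(a,c)
round 1: derive conn(b,j) via R2 from red(b,a), knows(a,j)
round 1: derive conn(f,c) via R2 from red(f,a), knows(a,c)
round 1: derive conn(f,h) via R2 from red(f,a), knows(a,h)
round 1: derive conn(f,j) via R2 from red(f,a), knows(a,j)
round 1: derive conn(j,c) via R2 from red(j,f), knows(f,c)
round 1: derive conn(j,i) via R2 from red(j,f), knows(f,i)
round 1: derive conn(j,j) via R2 from red(j,f), knows(f,j)
round 2: derive conn(b,b) via R1 from conn(b,a), edge(a,b)
round 2: derive conn(b,f) via R1 from conn(b,c), edge(c,f)
round 2: derive conn(b,i) via R1 from conn(b,c), edge(c,i)
round 2: derive conn(f,b) via R1 from conn(f,a), edge(a,b)
round 2: derive conn(f,f) via R1 from conn(f,c), edge(c,f)
round 2: derive conn(i,f) via R1 from conn(i,b), edge(b,f)
round 2: derive conn(i,i) via R1 from conn(i,b), edge(b,i)

yes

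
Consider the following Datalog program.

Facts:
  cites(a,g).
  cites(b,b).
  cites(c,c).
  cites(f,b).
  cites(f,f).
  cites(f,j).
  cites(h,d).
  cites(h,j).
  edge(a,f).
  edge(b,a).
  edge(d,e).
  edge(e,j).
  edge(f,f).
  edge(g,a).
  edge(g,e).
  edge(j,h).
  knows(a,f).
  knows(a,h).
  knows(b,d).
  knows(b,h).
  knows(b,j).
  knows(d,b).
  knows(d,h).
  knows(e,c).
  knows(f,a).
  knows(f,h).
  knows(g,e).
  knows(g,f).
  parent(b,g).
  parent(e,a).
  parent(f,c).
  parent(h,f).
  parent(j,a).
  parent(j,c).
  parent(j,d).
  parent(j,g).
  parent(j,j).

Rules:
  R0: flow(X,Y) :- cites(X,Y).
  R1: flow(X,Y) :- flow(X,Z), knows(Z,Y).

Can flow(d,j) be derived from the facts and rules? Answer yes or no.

no

round 1: derive flow(a,g) via R0 from cites(a,g)
round 1: derive flow(b,b) via R0 from cites(b,b)
round 1: derive flow(c,c) via R0 from cites(c,c)
round 1: derive flow(f,b) via R0 from cites(f,b)
round 1: derive flow(f,f) via R0 from cites(f,f)
round 1: derive flow(f,j) via R0 from cites(f,j)
round 1: derive flow(h,d) via R0 from cites(h,d)
round 1: derive flow(h,j) via R0 from cites(h,j)
round 2: derive flow(a,e) via R1 from flow(a,g), knows(g,e)
round 2: derive flow(a,f) via R1 from flow(a,g), knows(g,f)
round 2: derive flow(b,d) via R1 from flow(b,b), knows(b,d)
round 2: derive flow(b,h) via R1 from flow(b,b), knows(b,h)
round 2: derive flow(b,j) via R1 from flow(b,b), knows(b,j)
round 2: derive flow(f,a) via R1 from flow(f,f), knows(f,a)
round 2: derive flow(f,d) via R1 from flow(f,b), knows(b,d)
round 2: derive flow(f,h) via R1 from flow(f,b), knows(b,h)
round 2: derive flow(h,b) via R1 from flow(h,d), knows(d,b)
round 2: derive flow(h,h) via R1 from flow(h,d), knows(d,h)
round 3: derive flow(a,a) via R1 from flow(a,f), knows(f,a)
round 3: derive flow(a,c) via R1 from flow(a,e), knows(e,c)
round 3: derive flow(a,h) via R1 from flow(a,f), knows(f,h)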